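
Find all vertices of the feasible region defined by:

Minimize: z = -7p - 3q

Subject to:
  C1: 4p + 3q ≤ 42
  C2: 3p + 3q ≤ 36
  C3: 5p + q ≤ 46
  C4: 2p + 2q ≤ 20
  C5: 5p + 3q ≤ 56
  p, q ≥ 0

(0, 0), (9.2, 0), (9, 1), (0, 10)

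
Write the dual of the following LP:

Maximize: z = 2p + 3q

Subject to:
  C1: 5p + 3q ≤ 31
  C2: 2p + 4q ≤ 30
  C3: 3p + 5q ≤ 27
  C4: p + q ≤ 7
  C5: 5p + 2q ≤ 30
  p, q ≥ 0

Primal max cᵀx s.t. Ax ≤ b, x ≥ 0  →  Dual min bᵀy s.t. Aᵀy ≥ c, y ≥ 0.

Minimize: z = 31y1 + 30y2 + 27y3 + 7y4 + 30y5

Subject to:
  5y1 + 2y2 + 3y3 + y4 + 5y5 ≥ 2
  3y1 + 4y2 + 5y3 + y4 + 2y5 ≥ 3
  y1, y2, y3, y4, y5 ≥ 0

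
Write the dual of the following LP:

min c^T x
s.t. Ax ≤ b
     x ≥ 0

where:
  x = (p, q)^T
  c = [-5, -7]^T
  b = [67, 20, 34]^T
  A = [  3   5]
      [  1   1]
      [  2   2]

Primal min cᵀx s.t. Ax ≤ b, x ≥ 0  →  Dual max −bᵀy s.t. Aᵀy ≥ −c, y ≥ 0.

Maximize: z = -67y1 - 20y2 - 34y3

Subject to:
  3y1 + y2 + 2y3 ≥ 5
  5y1 + y2 + 2y3 ≥ 7
  y1, y2, y3 ≥ 0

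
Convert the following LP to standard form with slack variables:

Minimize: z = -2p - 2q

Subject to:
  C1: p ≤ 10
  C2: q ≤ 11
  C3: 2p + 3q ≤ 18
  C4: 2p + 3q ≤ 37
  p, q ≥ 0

min z = -2p - 2q

s.t.
  p + s1 = 10
  q + s2 = 11
  2p + 3q + s3 = 18
  2p + 3q + s4 = 37
  p, q, s1, s2, s3, s4 ≥ 0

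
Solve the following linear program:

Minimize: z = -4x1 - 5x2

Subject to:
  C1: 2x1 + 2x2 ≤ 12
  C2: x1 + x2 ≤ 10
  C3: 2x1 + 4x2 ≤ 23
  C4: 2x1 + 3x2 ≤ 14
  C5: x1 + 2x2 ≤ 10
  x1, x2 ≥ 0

Evaluate the objective at each vertex of the feasible region:
  z(0, 0) = 0
  z(6, 0) = -24
  z(4, 2) = -26  ←
  z(0, 4.667) = -23.33
The minimum is at x1 = 4, x2 = 2.

x1 = 4, x2 = 2, z = -26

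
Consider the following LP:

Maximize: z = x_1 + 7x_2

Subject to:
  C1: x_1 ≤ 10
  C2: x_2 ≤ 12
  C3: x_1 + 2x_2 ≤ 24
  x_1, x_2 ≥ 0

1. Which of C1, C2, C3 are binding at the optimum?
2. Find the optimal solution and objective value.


1. C2, C3
2. x_1 = 0, x_2 = 12, z = 84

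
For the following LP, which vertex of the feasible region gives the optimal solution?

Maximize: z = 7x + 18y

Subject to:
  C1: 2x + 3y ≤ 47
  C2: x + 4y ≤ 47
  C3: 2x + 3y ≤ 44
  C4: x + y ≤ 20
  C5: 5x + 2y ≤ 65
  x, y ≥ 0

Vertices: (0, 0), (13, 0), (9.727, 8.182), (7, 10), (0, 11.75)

Evaluate the objective at each vertex of the feasible region:
  z(0, 0) = 0
  z(13, 0) = 91
  z(9.727, 8.182) = 215.4
  z(7, 10) = 229  ←
  z(0, 11.75) = 211.5
The maximum is at x = 7, y = 10.

(7, 10)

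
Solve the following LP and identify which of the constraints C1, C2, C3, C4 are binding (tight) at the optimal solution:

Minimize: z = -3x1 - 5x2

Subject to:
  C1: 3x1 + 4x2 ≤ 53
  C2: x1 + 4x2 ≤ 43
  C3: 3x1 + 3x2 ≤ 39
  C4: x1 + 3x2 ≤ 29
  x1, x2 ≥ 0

At x1 = 5, x2 = 8, compute slack b - a·x for each constraint:
  C1: 53 − 47 = 6  (slack)
  C2: 43 − 37 = 6  (slack)
  C3: 39 − 39 = 0  (binding)
  C4: 29 − 29 = 0  (binding)

Optimal: x1 = 5, x2 = 8
Binding: C3, C4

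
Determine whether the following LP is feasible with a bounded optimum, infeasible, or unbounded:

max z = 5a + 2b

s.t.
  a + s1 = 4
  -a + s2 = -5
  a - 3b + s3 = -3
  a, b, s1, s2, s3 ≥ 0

Infeasible (no feasible solution exists)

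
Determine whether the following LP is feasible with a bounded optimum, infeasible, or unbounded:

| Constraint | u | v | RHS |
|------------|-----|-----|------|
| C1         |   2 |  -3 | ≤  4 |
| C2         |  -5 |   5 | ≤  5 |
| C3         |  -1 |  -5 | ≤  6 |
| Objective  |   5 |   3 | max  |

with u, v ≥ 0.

Unbounded (objective can increase without bound)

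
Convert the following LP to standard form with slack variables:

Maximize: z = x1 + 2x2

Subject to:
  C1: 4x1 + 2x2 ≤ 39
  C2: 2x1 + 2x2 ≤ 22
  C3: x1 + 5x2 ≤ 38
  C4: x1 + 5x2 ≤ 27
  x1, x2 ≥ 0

max z = x1 + 2x2

s.t.
  4x1 + 2x2 + s1 = 39
  2x1 + 2x2 + s2 = 22
  x1 + 5x2 + s3 = 38
  x1 + 5x2 + s4 = 27
  x1, x2, s1, s2, s3, s4 ≥ 0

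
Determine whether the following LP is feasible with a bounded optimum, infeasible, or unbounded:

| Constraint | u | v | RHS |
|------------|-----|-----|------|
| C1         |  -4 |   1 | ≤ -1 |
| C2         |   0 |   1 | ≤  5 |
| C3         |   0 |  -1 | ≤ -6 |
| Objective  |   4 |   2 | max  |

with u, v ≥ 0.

Infeasible (no feasible solution exists)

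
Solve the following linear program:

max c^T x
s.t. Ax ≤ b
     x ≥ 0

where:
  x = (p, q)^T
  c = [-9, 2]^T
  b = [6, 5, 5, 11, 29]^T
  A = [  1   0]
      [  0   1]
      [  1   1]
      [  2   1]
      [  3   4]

Evaluate the objective at each vertex of the feasible region:
  z(0, 0) = 0
  z(5, 0) = -45
  z(0, 5) = 10  ←
The maximum is at p = 0, q = 5.

p = 0, q = 5, z = 10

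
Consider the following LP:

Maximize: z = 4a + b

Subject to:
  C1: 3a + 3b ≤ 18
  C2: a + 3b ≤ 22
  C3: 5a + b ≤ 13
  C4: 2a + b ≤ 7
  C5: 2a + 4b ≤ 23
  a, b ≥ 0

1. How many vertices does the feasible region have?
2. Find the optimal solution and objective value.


1. 6
2. a = 2, b = 3, z = 11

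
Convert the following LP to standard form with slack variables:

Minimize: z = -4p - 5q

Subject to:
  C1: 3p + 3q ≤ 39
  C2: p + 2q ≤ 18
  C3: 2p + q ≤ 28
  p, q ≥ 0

min z = -4p - 5q

s.t.
  3p + 3q + s1 = 39
  p + 2q + s2 = 18
  2p + q + s3 = 28
  p, q, s1, s2, s3 ≥ 0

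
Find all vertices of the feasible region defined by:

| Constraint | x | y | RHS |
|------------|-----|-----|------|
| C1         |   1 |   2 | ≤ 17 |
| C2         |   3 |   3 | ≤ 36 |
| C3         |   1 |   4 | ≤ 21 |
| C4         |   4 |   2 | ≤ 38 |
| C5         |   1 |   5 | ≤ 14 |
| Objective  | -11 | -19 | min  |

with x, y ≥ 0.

(0, 0), (9.5, 0), (9, 1), (0, 2.8)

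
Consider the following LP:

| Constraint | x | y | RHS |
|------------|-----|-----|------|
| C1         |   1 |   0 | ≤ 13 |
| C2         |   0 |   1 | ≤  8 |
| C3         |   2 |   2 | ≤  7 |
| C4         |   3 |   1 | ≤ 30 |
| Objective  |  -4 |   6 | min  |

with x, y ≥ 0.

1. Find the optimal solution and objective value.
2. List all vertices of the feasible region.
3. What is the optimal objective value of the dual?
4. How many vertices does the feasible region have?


1. x = 3.5, y = 0, z = -14
2. (0, 0), (3.5, 0), (0, 3.5)
3. -14
4. 3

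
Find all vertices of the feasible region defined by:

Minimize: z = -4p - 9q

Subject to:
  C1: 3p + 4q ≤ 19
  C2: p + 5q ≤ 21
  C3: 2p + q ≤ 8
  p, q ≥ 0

(0, 0), (4, 0), (2.6, 2.8), (1, 4), (0, 4.2)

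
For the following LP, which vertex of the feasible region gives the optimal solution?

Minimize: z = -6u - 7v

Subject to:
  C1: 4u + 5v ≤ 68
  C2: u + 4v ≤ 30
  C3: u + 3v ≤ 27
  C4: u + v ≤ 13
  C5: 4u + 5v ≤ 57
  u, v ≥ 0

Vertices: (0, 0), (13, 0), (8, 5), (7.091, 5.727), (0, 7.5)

Evaluate the objective at each vertex of the feasible region:
  z(0, 0) = 0
  z(13, 0) = -78
  z(8, 5) = -83  ←
  z(7.091, 5.727) = -82.64
  z(0, 7.5) = -52.5
The minimum is at u = 8, v = 5.

(8, 5)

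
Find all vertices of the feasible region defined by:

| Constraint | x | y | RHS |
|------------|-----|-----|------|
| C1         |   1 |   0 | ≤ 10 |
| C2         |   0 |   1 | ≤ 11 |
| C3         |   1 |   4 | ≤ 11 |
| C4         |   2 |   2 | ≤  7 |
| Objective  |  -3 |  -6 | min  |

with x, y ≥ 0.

(0, 0), (3.5, 0), (1, 2.5), (0, 2.75)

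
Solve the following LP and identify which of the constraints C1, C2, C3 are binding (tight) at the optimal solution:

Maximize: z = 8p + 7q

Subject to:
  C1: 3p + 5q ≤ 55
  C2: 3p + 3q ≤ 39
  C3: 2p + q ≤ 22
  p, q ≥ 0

At p = 9, q = 4, compute slack b - a·x for each constraint:
  C1: 55 − 47 = 8  (slack)
  C2: 39 − 39 = 0  (binding)
  C3: 22 − 22 = 0  (binding)

Optimal: p = 9, q = 4
Binding: C2, C3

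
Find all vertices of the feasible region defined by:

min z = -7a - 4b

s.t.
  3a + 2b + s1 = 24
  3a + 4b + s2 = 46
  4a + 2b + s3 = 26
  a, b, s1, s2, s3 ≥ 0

(0, 0), (6.5, 0), (2, 9), (0.6667, 11), (0, 11.5)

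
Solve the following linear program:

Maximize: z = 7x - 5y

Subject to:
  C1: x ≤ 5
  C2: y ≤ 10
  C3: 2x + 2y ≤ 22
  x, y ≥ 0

Evaluate the objective at each vertex of the feasible region:
  z(0, 0) = 0
  z(5, 0) = 35  ←
  z(5, 6) = 5
  z(1, 10) = -43
  z(0, 10) = -50
The maximum is at x = 5, y = 0.

x = 5, y = 0, z = 35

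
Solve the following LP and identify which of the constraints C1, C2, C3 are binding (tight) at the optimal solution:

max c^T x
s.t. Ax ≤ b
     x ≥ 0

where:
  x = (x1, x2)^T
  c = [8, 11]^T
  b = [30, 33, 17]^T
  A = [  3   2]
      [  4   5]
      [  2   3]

At x1 = 7, x2 = 1, compute slack b - a·x for each constraint:
  C1: 30 − 23 = 7  (slack)
  C2: 33 − 33 = 0  (binding)
  C3: 17 − 17 = 0  (binding)

Optimal: x1 = 7, x2 = 1
Binding: C2, C3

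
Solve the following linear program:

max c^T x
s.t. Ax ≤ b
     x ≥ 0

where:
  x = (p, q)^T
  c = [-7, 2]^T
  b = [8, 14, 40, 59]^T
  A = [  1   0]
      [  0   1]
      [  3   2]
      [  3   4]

Evaluate the objective at each vertex of the feasible region:
  z(0, 0) = 0
  z(8, 0) = -56
  z(8, 8) = -40
  z(7, 9.5) = -30
  z(1, 14) = 21
  z(0, 14) = 28  ←
The maximum is at p = 0, q = 14.

p = 0, q = 14, z = 28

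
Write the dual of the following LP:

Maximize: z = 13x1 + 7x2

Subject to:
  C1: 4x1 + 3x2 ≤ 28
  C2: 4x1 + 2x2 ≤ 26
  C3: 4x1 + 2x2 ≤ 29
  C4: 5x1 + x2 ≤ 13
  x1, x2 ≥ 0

Primal max cᵀx s.t. Ax ≤ b, x ≥ 0  →  Dual min bᵀy s.t. Aᵀy ≥ c, y ≥ 0.

Minimize: z = 28y1 + 26y2 + 29y3 + 13y4

Subject to:
  4y1 + 4y2 + 4y3 + 5y4 ≥ 13
  3y1 + 2y2 + 2y3 + y4 ≥ 7
  y1, y2, y3, y4 ≥ 0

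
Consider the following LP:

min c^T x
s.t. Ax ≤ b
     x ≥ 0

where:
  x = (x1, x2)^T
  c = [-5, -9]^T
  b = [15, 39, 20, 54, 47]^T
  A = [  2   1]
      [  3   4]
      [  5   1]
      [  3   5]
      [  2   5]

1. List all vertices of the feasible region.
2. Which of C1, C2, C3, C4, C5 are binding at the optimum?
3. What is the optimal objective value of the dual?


1. (0, 0), (4, 0), (2.412, 7.941), (1, 9), (0, 9.4)
2. C2, C5
3. -86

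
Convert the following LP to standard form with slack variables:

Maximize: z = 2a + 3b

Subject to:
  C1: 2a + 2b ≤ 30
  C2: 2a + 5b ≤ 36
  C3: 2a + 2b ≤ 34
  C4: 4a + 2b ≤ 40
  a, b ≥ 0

max z = 2a + 3b

s.t.
  2a + 2b + s1 = 30
  2a + 5b + s2 = 36
  2a + 2b + s3 = 34
  4a + 2b + s4 = 40
  a, b, s1, s2, s3, s4 ≥ 0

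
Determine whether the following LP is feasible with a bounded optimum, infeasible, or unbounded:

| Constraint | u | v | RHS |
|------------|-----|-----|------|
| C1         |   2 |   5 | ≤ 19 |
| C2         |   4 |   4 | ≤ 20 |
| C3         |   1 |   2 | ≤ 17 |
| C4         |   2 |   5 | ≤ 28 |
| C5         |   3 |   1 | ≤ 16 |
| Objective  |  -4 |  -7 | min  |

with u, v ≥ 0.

Feasible with a bounded optimal solution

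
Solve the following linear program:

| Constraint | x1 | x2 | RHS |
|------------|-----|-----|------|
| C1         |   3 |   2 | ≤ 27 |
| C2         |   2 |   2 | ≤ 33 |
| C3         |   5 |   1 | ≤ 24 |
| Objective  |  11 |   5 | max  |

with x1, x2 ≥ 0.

Evaluate the objective at each vertex of the feasible region:
  z(0, 0) = 0
  z(4.8, 0) = 52.8
  z(3, 9) = 78  ←
  z(0, 13.5) = 67.5
The maximum is at x1 = 3, x2 = 9.

x1 = 3, x2 = 9, z = 78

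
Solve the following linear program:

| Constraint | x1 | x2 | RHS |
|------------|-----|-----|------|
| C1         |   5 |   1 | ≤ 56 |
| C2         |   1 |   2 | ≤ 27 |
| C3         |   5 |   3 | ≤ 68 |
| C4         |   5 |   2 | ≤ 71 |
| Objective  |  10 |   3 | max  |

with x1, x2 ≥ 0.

Evaluate the objective at each vertex of the feasible region:
  z(0, 0) = 0
  z(11.2, 0) = 112
  z(10, 6) = 118  ←
  z(7.857, 9.571) = 107.3
  z(0, 13.5) = 40.5
The maximum is at x1 = 10, x2 = 6.

x1 = 10, x2 = 6, z = 118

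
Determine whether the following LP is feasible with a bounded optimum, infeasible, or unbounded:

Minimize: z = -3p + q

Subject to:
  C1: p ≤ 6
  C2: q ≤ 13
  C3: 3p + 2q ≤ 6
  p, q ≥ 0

Feasible with a bounded optimal solution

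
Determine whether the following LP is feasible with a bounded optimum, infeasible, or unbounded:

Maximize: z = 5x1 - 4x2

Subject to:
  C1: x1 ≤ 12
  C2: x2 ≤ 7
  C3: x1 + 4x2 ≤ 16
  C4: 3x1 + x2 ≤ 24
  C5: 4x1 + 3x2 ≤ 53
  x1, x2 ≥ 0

Feasible with a bounded optimal solution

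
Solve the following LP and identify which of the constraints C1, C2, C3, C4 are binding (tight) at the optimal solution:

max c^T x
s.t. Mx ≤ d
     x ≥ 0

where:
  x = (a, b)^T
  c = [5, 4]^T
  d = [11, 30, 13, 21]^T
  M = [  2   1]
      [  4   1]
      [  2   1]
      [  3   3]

At a = 4, b = 3, compute slack b - a·x for each constraint:
  C1: 11 − 11 = 0  (binding)
  C2: 30 − 19 = 11  (slack)
  C3: 13 − 11 = 2  (slack)
  C4: 21 − 21 = 0  (binding)

Optimal: a = 4, b = 3
Binding: C1, C4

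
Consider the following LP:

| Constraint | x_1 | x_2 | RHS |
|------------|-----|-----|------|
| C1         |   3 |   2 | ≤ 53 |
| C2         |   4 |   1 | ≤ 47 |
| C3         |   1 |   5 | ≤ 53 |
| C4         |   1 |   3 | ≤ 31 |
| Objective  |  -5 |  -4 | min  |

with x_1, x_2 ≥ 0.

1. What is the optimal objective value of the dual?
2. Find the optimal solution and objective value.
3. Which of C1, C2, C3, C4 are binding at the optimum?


1. -78
2. x_1 = 10, x_2 = 7, z = -78
3. C2, C4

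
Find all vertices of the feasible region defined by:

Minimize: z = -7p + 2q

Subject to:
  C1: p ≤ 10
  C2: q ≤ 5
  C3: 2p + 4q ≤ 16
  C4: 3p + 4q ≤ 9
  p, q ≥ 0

(0, 0), (3, 0), (0, 2.25)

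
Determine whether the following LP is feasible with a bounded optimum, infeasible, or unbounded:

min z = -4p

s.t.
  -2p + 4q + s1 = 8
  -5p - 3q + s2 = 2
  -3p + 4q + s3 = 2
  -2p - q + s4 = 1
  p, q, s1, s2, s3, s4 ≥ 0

Unbounded (objective can decrease without bound)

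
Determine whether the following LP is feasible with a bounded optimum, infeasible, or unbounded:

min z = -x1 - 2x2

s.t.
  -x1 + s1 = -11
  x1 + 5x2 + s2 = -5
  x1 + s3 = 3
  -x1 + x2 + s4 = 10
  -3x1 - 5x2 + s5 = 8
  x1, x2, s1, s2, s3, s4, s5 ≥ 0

Infeasible (no feasible solution exists)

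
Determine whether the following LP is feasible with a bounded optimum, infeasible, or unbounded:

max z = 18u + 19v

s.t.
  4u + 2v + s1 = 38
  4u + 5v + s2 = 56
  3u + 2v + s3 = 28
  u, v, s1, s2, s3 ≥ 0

Feasible with a bounded optimal solution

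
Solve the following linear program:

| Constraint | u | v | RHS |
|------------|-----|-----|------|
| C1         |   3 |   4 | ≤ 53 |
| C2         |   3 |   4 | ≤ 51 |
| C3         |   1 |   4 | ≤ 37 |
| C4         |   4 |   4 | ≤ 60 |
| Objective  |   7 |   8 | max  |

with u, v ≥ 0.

Evaluate the objective at each vertex of the feasible region:
  z(0, 0) = 0
  z(15, 0) = 105
  z(9, 6) = 111  ←
  z(7, 7.5) = 109
  z(0, 9.25) = 74
The maximum is at u = 9, v = 6.

u = 9, v = 6, z = 111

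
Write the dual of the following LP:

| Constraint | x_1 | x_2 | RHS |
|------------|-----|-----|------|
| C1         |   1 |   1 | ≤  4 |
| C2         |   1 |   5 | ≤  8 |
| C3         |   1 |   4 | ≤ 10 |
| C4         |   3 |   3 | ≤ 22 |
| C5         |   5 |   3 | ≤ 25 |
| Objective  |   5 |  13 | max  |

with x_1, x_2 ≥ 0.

Primal max cᵀx s.t. Ax ≤ b, x ≥ 0  →  Dual min bᵀy s.t. Aᵀy ≥ c, y ≥ 0.

Minimize: z = 4y1 + 8y2 + 10y3 + 22y4 + 25y5

Subject to:
  y1 + y2 + y3 + 3y4 + 5y5 ≥ 5
  y1 + 5y2 + 4y3 + 3y4 + 3y5 ≥ 13
  y1, y2, y3, y4, y5 ≥ 0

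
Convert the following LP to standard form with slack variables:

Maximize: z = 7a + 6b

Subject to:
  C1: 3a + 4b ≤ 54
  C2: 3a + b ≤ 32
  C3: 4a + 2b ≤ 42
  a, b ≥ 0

max z = 7a + 6b

s.t.
  3a + 4b + s1 = 54
  3a + b + s2 = 32
  4a + 2b + s3 = 42
  a, b, s1, s2, s3 ≥ 0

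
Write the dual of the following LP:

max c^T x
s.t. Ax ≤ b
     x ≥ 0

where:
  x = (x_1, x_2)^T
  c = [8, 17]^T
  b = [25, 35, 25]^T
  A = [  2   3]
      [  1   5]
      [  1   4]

Primal max cᵀx s.t. Ax ≤ b, x ≥ 0  →  Dual min bᵀy s.t. Aᵀy ≥ c, y ≥ 0.

Minimize: z = 25y1 + 35y2 + 25y3

Subject to:
  2y1 + y2 + y3 ≥ 8
  3y1 + 5y2 + 4y3 ≥ 17
  y1, y2, y3 ≥ 0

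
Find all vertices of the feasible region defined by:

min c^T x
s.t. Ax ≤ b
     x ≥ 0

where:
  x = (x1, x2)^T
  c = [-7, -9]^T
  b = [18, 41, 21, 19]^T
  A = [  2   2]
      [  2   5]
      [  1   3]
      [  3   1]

(0, 0), (6.333, 0), (5, 4), (3, 6), (0, 7)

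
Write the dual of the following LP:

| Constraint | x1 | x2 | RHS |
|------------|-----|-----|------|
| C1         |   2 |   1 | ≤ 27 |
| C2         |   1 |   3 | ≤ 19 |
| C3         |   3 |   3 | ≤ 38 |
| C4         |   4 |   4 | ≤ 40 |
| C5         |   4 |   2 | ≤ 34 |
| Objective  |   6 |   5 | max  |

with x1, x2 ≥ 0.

Primal max cᵀx s.t. Ax ≤ b, x ≥ 0  →  Dual min bᵀy s.t. Aᵀy ≥ c, y ≥ 0.

Minimize: z = 27y1 + 19y2 + 38y3 + 40y4 + 34y5

Subject to:
  2y1 + y2 + 3y3 + 4y4 + 4y5 ≥ 6
  y1 + 3y2 + 3y3 + 4y4 + 2y5 ≥ 5
  y1, y2, y3, y4, y5 ≥ 0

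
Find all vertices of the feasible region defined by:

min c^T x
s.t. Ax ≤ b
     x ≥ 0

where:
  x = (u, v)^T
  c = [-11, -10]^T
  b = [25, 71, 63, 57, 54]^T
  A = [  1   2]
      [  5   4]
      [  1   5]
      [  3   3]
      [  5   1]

(0, 0), (10.8, 0), (9.667, 5.667), (7, 9), (0, 12.5)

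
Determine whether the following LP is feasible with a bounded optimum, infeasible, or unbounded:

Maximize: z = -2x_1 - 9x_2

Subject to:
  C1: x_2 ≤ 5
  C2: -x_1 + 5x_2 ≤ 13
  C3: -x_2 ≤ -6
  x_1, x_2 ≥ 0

Infeasible (no feasible solution exists)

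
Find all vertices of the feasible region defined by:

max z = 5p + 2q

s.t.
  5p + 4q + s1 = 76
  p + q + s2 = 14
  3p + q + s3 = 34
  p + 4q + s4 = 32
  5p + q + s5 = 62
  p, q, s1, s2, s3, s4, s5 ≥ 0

(0, 0), (11.33, 0), (10, 4), (8, 6), (0, 8)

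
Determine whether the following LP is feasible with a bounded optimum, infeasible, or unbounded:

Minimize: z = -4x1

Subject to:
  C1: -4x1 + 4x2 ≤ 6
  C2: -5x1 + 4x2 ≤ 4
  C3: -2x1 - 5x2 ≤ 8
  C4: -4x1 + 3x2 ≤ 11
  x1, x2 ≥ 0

Unbounded (objective can decrease without bound)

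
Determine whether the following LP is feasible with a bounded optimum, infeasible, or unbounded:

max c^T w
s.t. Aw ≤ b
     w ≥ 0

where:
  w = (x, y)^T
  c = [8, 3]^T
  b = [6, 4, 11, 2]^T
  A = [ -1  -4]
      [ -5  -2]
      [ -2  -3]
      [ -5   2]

Unbounded (objective can increase without bound)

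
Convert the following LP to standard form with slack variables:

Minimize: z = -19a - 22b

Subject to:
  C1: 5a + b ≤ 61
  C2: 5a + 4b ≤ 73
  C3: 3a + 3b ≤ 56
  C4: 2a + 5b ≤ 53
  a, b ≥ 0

min z = -19a - 22b

s.t.
  5a + b + s1 = 61
  5a + 4b + s2 = 73
  3a + 3b + s3 = 56
  2a + 5b + s4 = 53
  a, b, s1, s2, s3, s4 ≥ 0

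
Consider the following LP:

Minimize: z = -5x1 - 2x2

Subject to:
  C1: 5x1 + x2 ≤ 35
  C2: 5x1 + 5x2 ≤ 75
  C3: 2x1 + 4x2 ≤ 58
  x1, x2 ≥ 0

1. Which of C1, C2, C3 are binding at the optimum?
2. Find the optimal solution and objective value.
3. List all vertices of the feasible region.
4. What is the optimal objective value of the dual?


1. C1, C2
2. x1 = 5, x2 = 10, z = -45
3. (0, 0), (7, 0), (5, 10), (1, 14), (0, 14.5)
4. -45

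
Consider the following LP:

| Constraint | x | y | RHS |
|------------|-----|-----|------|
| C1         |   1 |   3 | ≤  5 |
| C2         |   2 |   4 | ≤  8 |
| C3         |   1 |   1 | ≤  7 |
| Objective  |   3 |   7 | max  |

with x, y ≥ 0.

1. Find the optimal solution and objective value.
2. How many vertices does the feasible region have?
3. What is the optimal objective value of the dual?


1. x = 2, y = 1, z = 13
2. 4
3. 13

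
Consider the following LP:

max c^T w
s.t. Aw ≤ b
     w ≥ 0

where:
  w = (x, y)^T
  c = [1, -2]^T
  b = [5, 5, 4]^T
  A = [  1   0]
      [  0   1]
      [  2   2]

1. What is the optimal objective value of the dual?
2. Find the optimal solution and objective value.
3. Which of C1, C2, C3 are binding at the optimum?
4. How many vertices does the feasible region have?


1. 2
2. x = 2, y = 0, z = 2
3. C3
4. 3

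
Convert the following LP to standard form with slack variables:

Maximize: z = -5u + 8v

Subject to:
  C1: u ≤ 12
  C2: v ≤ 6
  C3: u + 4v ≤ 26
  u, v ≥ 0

max z = -5u + 8v

s.t.
  u + s1 = 12
  v + s2 = 6
  u + 4v + s3 = 26
  u, v, s1, s2, s3 ≥ 0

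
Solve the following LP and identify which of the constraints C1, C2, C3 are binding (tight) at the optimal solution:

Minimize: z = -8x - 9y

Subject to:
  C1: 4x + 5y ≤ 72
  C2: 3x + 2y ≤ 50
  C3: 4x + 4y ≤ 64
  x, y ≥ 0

At x = 8, y = 8, compute slack b - a·x for each constraint:
  C1: 72 − 72 = 0  (binding)
  C2: 50 − 40 = 10  (slack)
  C3: 64 − 64 = 0  (binding)

Optimal: x = 8, y = 8
Binding: C1, C3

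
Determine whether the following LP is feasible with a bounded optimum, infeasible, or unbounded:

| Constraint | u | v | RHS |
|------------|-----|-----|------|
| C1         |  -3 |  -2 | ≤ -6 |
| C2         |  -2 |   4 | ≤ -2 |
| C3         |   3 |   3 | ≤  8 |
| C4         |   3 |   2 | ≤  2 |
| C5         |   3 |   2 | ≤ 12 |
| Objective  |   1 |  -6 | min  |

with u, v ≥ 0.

Infeasible (no feasible solution exists)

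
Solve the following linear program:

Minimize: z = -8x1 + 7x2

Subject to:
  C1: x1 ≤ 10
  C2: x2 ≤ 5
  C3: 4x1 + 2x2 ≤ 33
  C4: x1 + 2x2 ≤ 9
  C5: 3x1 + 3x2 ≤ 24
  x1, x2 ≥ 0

Evaluate the objective at each vertex of the feasible region:
  z(0, 0) = 0
  z(8, 0) = -64  ←
  z(7, 1) = -49
  z(0, 4.5) = 31.5
The minimum is at x1 = 8, x2 = 0.

x1 = 8, x2 = 0, z = -64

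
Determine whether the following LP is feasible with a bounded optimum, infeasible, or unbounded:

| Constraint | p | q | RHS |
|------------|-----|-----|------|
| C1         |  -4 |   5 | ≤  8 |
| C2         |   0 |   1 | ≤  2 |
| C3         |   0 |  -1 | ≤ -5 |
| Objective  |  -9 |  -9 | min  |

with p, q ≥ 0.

Infeasible (no feasible solution exists)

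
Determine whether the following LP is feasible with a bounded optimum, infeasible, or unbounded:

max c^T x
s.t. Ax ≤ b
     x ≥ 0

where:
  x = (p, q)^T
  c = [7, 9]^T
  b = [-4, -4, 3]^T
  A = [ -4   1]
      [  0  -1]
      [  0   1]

Infeasible (no feasible solution exists)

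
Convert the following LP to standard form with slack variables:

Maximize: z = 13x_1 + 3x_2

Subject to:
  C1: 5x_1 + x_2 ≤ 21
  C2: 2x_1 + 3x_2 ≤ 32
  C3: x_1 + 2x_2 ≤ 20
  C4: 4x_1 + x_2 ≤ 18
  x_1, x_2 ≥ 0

max z = 13x_1 + 3x_2

s.t.
  5x_1 + x_2 + s1 = 21
  2x_1 + 3x_2 + s2 = 32
  x_1 + 2x_2 + s3 = 20
  4x_1 + x_2 + s4 = 18
  x_1, x_2, s1, s2, s3, s4 ≥ 0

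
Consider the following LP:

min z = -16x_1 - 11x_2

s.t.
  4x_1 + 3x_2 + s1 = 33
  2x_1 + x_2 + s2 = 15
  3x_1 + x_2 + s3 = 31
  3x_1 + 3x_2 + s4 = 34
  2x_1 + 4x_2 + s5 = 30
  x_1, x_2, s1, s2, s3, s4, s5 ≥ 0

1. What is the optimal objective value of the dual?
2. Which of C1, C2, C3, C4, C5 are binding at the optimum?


1. -129
2. C1, C2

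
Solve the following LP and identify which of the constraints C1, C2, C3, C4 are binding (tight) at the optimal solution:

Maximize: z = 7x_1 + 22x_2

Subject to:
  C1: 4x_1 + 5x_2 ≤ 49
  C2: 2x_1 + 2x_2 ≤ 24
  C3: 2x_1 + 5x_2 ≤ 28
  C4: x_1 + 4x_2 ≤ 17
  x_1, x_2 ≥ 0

At x_1 = 9, x_2 = 2, compute slack b - a·x for each constraint:
  C1: 49 − 46 = 3  (slack)
  C2: 24 − 22 = 2  (slack)
  C3: 28 − 28 = 0  (binding)
  C4: 17 − 17 = 0  (binding)

Optimal: x_1 = 9, x_2 = 2
Binding: C3, C4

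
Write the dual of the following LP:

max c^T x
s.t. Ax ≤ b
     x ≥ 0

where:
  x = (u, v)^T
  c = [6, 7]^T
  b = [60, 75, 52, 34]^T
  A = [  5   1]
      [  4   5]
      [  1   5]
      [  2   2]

Primal max cᵀx s.t. Ax ≤ b, x ≥ 0  →  Dual min bᵀy s.t. Aᵀy ≥ c, y ≥ 0.

Minimize: z = 60y1 + 75y2 + 52y3 + 34y4

Subject to:
  5y1 + 4y2 + y3 + 2y4 ≥ 6
  y1 + 5y2 + 5y3 + 2y4 ≥ 7
  y1, y2, y3, y4 ≥ 0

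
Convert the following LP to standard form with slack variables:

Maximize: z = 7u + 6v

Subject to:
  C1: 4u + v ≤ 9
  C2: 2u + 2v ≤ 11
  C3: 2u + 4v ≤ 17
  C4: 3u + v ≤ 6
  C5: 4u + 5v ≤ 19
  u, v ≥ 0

max z = 7u + 6v

s.t.
  4u + v + s1 = 9
  2u + 2v + s2 = 11
  2u + 4v + s3 = 17
  3u + v + s4 = 6
  4u + 5v + s5 = 19
  u, v, s1, s2, s3, s4, s5 ≥ 0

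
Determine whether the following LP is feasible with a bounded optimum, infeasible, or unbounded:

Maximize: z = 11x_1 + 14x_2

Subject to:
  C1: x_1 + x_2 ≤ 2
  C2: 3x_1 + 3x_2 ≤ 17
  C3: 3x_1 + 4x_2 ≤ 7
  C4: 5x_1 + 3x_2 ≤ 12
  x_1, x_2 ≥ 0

Feasible with a bounded optimal solution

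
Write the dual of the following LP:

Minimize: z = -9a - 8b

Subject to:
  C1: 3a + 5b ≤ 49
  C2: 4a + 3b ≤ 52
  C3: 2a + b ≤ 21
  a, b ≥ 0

Primal min cᵀx s.t. Ax ≤ b, x ≥ 0  →  Dual max −bᵀy s.t. Aᵀy ≥ −c, y ≥ 0.

Maximize: z = -49y1 - 52y2 - 21y3

Subject to:
  3y1 + 4y2 + 2y3 ≥ 9
  5y1 + 3y2 + y3 ≥ 8
  y1, y2, y3 ≥ 0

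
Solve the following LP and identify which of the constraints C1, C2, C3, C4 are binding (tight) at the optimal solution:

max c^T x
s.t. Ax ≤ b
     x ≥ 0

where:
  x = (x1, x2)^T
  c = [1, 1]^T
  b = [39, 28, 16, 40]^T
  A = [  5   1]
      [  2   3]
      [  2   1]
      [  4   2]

At x1 = 5, x2 = 6, compute slack b - a·x for each constraint:
  C1: 39 − 31 = 8  (slack)
  C2: 28 − 28 = 0  (binding)
  C3: 16 − 16 = 0  (binding)
  C4: 40 − 32 = 8  (slack)

Optimal: x1 = 5, x2 = 6
Binding: C2, C3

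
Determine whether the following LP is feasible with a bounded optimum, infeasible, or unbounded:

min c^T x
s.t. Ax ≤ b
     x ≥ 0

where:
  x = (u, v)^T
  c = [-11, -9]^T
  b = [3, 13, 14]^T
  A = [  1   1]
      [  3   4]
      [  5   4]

Feasible with a bounded optimal solution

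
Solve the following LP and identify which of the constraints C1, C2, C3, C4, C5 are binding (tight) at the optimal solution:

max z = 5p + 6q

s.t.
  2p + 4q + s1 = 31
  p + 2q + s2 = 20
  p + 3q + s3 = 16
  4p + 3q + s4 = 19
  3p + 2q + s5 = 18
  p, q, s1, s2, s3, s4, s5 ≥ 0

At p = 1, q = 5, compute slack b - a·x for each constraint:
  C1: 31 − 22 = 9  (slack)
  C2: 20 − 11 = 9  (slack)
  C3: 16 − 16 = 0  (binding)
  C4: 19 − 19 = 0  (binding)
  C5: 18 − 13 = 5  (slack)

Optimal: p = 1, q = 5
Binding: C3, C4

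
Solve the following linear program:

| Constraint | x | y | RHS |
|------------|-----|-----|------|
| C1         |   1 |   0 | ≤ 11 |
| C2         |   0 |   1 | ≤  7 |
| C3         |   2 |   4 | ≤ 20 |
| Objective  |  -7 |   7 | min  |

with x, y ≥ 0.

Evaluate the objective at each vertex of the feasible region:
  z(0, 0) = 0
  z(10, 0) = -70  ←
  z(0, 5) = 35
The minimum is at x = 10, y = 0.

x = 10, y = 0, z = -70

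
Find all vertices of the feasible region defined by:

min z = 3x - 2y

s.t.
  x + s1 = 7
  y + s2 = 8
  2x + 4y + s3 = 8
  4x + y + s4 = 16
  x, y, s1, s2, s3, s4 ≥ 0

(0, 0), (4, 0), (0, 2)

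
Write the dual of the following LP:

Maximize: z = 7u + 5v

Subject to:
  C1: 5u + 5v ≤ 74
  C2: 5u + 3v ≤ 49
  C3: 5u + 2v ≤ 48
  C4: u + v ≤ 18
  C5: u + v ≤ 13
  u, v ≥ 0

Primal max cᵀx s.t. Ax ≤ b, x ≥ 0  →  Dual min bᵀy s.t. Aᵀy ≥ c, y ≥ 0.

Minimize: z = 74y1 + 49y2 + 48y3 + 18y4 + 13y5

Subject to:
  5y1 + 5y2 + 5y3 + y4 + y5 ≥ 7
  5y1 + 3y2 + 2y3 + y4 + y5 ≥ 5
  y1, y2, y3, y4, y5 ≥ 0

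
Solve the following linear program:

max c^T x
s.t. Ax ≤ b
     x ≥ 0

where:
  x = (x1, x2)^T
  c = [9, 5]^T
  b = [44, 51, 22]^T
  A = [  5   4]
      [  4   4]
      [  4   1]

Evaluate the objective at each vertex of the feasible region:
  z(0, 0) = 0
  z(5.5, 0) = 49.5
  z(4, 6) = 66  ←
  z(0, 11) = 55
The maximum is at x1 = 4, x2 = 6.

x1 = 4, x2 = 6, z = 66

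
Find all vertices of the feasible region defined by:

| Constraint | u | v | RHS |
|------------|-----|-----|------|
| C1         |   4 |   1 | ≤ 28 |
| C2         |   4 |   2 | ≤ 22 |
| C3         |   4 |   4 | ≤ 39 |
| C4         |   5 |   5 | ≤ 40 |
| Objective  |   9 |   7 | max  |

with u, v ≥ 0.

(0, 0), (5.5, 0), (3, 5), (0, 8)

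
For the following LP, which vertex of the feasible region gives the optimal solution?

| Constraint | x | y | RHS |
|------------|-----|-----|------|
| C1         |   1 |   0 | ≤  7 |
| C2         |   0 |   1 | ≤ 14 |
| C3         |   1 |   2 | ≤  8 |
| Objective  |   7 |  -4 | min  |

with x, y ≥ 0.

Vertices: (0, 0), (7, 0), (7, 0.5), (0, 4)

Evaluate the objective at each vertex of the feasible region:
  z(0, 0) = 0
  z(7, 0) = 49
  z(7, 0.5) = 47
  z(0, 4) = -16  ←
The minimum is at x = 0, y = 4.

(0, 4)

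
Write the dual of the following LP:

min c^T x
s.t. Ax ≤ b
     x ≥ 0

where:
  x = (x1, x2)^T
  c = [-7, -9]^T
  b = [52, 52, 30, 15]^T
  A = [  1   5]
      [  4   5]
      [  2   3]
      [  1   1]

Primal min cᵀx s.t. Ax ≤ b, x ≥ 0  →  Dual max −bᵀy s.t. Aᵀy ≥ −c, y ≥ 0.

Maximize: z = -52y1 - 52y2 - 30y3 - 15y4

Subject to:
  y1 + 4y2 + 2y3 + y4 ≥ 7
  5y1 + 5y2 + 3y3 + y4 ≥ 9
  y1, y2, y3, y4 ≥ 0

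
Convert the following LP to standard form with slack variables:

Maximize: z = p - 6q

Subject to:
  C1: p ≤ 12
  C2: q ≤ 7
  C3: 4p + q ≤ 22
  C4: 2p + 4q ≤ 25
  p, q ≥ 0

max z = p - 6q

s.t.
  p + s1 = 12
  q + s2 = 7
  4p + q + s3 = 22
  2p + 4q + s4 = 25
  p, q, s1, s2, s3, s4 ≥ 0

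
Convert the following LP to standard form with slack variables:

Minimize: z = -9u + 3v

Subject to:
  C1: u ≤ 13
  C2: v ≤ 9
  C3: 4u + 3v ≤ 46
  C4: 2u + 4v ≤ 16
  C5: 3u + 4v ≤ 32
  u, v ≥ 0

min z = -9u + 3v

s.t.
  u + s1 = 13
  v + s2 = 9
  4u + 3v + s3 = 46
  2u + 4v + s4 = 16
  3u + 4v + s5 = 32
  u, v, s1, s2, s3, s4, s5 ≥ 0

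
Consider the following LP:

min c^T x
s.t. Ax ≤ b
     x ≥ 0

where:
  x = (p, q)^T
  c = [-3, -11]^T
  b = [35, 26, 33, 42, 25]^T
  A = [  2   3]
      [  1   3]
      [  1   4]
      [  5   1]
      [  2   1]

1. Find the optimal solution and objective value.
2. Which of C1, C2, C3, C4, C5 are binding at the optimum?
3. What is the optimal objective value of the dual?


1. p = 5, q = 7, z = -92
2. C2, C3
3. -92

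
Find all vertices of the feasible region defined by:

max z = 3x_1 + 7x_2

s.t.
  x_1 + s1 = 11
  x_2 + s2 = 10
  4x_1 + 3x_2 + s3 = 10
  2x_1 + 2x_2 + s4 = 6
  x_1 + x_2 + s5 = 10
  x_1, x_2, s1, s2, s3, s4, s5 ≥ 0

(0, 0), (2.5, 0), (1, 2), (0, 3)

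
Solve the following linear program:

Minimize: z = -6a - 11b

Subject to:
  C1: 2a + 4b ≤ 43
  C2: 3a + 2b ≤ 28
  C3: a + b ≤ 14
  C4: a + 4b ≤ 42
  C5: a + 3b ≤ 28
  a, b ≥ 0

Evaluate the objective at each vertex of the feasible region:
  z(0, 0) = 0
  z(9.333, 0) = -56
  z(4, 8) = -112  ←
  z(0, 9.333) = -102.7
The minimum is at a = 4, b = 8.

a = 4, b = 8, z = -112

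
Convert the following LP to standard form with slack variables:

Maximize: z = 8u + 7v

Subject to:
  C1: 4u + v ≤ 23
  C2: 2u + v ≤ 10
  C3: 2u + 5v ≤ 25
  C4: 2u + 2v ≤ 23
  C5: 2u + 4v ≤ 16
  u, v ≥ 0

max z = 8u + 7v

s.t.
  4u + v + s1 = 23
  2u + v + s2 = 10
  2u + 5v + s3 = 25
  2u + 2v + s4 = 23
  2u + 4v + s5 = 16
  u, v, s1, s2, s3, s4, s5 ≥ 0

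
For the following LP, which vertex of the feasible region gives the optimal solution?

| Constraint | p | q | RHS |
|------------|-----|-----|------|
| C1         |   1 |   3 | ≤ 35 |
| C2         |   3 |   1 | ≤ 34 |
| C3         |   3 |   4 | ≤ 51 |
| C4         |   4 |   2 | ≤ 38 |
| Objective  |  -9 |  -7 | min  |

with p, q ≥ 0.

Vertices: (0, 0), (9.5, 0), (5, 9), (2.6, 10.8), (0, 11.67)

Evaluate the objective at each vertex of the feasible region:
  z(0, 0) = 0
  z(9.5, 0) = -85.5
  z(5, 9) = -108  ←
  z(2.6, 10.8) = -99
  z(0, 11.67) = -81.67
The minimum is at p = 5, q = 9.

(5, 9)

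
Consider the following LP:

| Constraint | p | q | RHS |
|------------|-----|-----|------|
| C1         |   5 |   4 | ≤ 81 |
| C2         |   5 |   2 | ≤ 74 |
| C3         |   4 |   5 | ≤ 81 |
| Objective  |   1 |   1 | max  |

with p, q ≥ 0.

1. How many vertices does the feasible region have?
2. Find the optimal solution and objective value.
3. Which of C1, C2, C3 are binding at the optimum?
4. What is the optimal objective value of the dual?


1. 5
2. p = 9, q = 9, z = 18
3. C1, C3
4. 18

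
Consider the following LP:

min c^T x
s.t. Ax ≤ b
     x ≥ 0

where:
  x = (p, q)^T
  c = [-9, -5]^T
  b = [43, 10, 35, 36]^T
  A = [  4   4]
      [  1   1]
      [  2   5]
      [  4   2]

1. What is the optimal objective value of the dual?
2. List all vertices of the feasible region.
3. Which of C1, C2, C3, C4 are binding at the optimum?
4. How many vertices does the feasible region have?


1. -82
2. (0, 0), (9, 0), (8, 2), (5, 5), (0, 7)
3. C2, C4
4. 5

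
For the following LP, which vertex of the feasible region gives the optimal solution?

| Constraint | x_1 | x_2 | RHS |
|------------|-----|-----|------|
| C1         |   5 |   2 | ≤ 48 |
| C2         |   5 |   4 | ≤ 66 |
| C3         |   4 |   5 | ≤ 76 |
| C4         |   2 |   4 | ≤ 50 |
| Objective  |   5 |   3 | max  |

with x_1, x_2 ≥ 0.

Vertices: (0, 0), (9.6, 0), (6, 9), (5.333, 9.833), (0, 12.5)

Evaluate the objective at each vertex of the feasible region:
  z(0, 0) = 0
  z(9.6, 0) = 48
  z(6, 9) = 57  ←
  z(5.333, 9.833) = 56.17
  z(0, 12.5) = 37.5
The maximum is at x_1 = 6, x_2 = 9.

(6, 9)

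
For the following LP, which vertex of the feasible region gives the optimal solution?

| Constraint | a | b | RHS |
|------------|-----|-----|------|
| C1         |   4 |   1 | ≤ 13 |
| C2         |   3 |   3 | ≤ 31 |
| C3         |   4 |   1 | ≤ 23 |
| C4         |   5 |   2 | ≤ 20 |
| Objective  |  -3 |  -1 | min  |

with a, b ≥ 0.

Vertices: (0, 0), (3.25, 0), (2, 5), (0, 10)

Evaluate the objective at each vertex of the feasible region:
  z(0, 0) = 0
  z(3.25, 0) = -9.75
  z(2, 5) = -11  ←
  z(0, 10) = -10
The minimum is at a = 2, b = 5.

(2, 5)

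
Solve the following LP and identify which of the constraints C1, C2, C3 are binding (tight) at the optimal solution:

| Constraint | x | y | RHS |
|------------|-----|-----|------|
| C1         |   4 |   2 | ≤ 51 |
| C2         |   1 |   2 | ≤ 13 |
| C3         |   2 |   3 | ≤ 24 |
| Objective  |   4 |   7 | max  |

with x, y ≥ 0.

At x = 9, y = 2, compute slack b - a·x for each constraint:
  C1: 51 − 40 = 11  (slack)
  C2: 13 − 13 = 0  (binding)
  C3: 24 − 24 = 0  (binding)

Optimal: x = 9, y = 2
Binding: C2, C3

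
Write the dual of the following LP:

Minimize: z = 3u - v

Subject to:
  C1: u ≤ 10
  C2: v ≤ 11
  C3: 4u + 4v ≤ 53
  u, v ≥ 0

Primal min cᵀx s.t. Ax ≤ b, x ≥ 0  →  Dual max −bᵀy s.t. Aᵀy ≥ −c, y ≥ 0.

Maximize: z = -10y1 - 11y2 - 53y3

Subject to:
  y1 + 4y3 ≥ -3
  y2 + 4y3 ≥ 1
  y1, y2, y3 ≥ 0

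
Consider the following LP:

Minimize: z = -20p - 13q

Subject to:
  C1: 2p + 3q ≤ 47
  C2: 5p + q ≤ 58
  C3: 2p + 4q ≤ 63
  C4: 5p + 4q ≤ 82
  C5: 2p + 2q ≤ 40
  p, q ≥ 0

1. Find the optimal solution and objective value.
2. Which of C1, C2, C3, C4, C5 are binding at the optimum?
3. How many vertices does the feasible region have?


1. p = 10, q = 8, z = -304
2. C2, C4
3. 5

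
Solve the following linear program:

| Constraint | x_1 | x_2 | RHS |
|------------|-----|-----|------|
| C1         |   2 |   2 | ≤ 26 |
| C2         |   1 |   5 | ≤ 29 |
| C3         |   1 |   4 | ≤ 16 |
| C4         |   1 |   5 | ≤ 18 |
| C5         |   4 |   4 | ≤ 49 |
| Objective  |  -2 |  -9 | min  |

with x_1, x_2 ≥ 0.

Evaluate the objective at each vertex of the feasible region:
  z(0, 0) = 0
  z(12.25, 0) = -24.5
  z(11, 1.25) = -33.25
  z(8, 2) = -34  ←
  z(0, 3.6) = -32.4
The minimum is at x_1 = 8, x_2 = 2.

x_1 = 8, x_2 = 2, z = -34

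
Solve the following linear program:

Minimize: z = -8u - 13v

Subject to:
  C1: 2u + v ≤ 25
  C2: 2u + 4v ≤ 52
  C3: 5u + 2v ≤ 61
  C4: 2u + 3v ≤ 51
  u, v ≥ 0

Evaluate the objective at each vertex of the feasible region:
  z(0, 0) = 0
  z(12.2, 0) = -97.6
  z(11, 3) = -127
  z(8, 9) = -181  ←
  z(0, 13) = -169
The minimum is at u = 8, v = 9.

u = 8, v = 9, z = -181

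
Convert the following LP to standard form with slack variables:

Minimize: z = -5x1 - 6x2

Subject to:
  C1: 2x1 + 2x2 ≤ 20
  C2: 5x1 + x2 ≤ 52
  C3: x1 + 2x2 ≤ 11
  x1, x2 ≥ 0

min z = -5x1 - 6x2

s.t.
  2x1 + 2x2 + s1 = 20
  5x1 + x2 + s2 = 52
  x1 + 2x2 + s3 = 11
  x1, x2, s1, s2, s3 ≥ 0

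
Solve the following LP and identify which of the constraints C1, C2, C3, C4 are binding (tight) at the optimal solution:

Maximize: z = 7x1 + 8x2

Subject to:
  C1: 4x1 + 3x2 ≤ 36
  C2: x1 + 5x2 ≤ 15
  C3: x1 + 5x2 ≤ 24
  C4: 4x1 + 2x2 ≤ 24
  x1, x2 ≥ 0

At x1 = 5, x2 = 2, compute slack b - a·x for each constraint:
  C1: 36 − 26 = 10  (slack)
  C2: 15 − 15 = 0  (binding)
  C3: 24 − 15 = 9  (slack)
  C4: 24 − 24 = 0  (binding)

Optimal: x1 = 5, x2 = 2
Binding: C2, C4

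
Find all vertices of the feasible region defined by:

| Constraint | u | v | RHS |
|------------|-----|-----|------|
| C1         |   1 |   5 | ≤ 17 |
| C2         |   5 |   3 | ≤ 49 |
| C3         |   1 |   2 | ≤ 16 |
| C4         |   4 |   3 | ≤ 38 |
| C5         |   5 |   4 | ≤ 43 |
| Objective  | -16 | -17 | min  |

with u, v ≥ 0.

(0, 0), (8.6, 0), (7, 2), (0, 3.4)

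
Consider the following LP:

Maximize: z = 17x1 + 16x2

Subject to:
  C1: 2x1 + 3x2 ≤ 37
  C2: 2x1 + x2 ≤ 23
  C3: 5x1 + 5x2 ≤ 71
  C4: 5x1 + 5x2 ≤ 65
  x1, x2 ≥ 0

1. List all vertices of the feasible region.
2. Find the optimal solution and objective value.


1. (0, 0), (11.5, 0), (10, 3), (2, 11), (0, 12.33)
2. x1 = 10, x2 = 3, z = 218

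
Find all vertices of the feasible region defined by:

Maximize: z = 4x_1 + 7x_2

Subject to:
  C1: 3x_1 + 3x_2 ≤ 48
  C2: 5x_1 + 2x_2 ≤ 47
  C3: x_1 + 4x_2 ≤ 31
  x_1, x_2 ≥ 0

(0, 0), (9.4, 0), (7, 6), (0, 7.75)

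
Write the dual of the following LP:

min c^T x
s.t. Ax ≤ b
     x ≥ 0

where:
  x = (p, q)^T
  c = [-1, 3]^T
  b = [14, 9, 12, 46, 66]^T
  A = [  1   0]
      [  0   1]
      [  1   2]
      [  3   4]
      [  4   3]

Primal min cᵀx s.t. Ax ≤ b, x ≥ 0  →  Dual max −bᵀy s.t. Aᵀy ≥ −c, y ≥ 0.

Maximize: z = -14y1 - 9y2 - 12y3 - 46y4 - 66y5

Subject to:
  y1 + y3 + 3y4 + 4y5 ≥ 1
  y2 + 2y3 + 4y4 + 3y5 ≥ -3
  y1, y2, y3, y4, y5 ≥ 0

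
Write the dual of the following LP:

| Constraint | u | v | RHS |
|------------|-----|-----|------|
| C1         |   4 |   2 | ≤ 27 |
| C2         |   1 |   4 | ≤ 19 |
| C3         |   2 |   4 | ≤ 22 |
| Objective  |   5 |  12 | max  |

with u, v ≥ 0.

Primal max cᵀx s.t. Ax ≤ b, x ≥ 0  →  Dual min bᵀy s.t. Aᵀy ≥ c, y ≥ 0.

Minimize: z = 27y1 + 19y2 + 22y3

Subject to:
  4y1 + y2 + 2y3 ≥ 5
  2y1 + 4y2 + 4y3 ≥ 12
  y1, y2, y3 ≥ 0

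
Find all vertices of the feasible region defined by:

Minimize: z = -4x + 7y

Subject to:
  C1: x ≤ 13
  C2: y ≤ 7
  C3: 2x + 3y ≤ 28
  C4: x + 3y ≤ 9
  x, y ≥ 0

(0, 0), (9, 0), (0, 3)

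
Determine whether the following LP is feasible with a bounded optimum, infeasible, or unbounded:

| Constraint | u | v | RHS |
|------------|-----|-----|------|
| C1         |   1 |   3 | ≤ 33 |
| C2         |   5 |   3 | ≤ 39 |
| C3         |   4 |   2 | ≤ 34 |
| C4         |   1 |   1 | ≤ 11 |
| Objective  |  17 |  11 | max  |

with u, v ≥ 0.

Feasible with a bounded optimal solution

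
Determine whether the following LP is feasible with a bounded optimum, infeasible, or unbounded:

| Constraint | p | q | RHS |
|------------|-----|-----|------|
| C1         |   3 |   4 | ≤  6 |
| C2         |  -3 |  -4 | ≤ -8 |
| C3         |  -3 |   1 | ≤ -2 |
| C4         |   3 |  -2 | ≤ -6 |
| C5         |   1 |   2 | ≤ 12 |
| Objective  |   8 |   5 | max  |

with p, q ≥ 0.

Infeasible (no feasible solution exists)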